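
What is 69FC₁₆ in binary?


Each hex digit → 4 binary bits:
  6 = 0110
  9 = 1001
  F = 1111
  C = 1100
Concatenate: 0110 1001 1111 1100
= 0110100111111100


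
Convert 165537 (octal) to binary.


Each octal digit → 3 binary bits:
  1 = 001
  6 = 110
  5 = 101
  5 = 101
  3 = 011
  7 = 111
Concatenate: 001 110 101 101 011 111
= 001110101101011111


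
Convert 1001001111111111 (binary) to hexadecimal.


Group into 4-bit nibbles: 1001001111111111
  1001 = 9
  0011 = 3
  1111 = F
  1111 = F
= 0x93FF


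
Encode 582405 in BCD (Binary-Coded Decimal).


Each digit → 4-bit binary:
  5 → 0101
  8 → 1000
  2 → 0010
  4 → 0100
  0 → 0000
  5 → 0101
= 0101 1000 0010 0100 0000 0101


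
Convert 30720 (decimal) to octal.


Divide by 8 repeatedly:
30720 ÷ 8 = 3840 remainder 0
3840 ÷ 8 = 480 remainder 0
480 ÷ 8 = 60 remainder 0
60 ÷ 8 = 7 remainder 4
7 ÷ 8 = 0 remainder 7
Reading remainders bottom-up:
= 0o74000


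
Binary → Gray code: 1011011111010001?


Binary: 1011011111010001
Gray code: G = B XOR (B >> 1)
B >> 1 = 0101101111101000
1011011111010001 XOR 0101101111101000:
  1 XOR 0 = 1
  0 XOR 1 = 1
  1 XOR 0 = 1
  1 XOR 1 = 0
  0 XOR 1 = 1
  1 XOR 0 = 1
  1 XOR 1 = 0
  1 XOR 1 = 0
  1 XOR 1 = 0
  1 XOR 1 = 0
  0 XOR 1 = 1
  1 XOR 0 = 1
  0 XOR 1 = 1
  0 XOR 0 = 0
  0 XOR 0 = 0
  1 XOR 0 = 1
= 1110110000111001


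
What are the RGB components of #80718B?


Hex: #80718B
R = 80₁₆ = 128
G = 71₁₆ = 113
B = 8B₁₆ = 139
= RGB(128, 113, 139)


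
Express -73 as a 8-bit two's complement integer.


Original: 01001001
Step 1 - Invert all bits: 10110110
Step 2 - Add 1: 10110110 + 1
= 10110111 (represents -73)


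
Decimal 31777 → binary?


Divide by 2 repeatedly:
31777 ÷ 2 = 15888 remainder 1
15888 ÷ 2 = 7944 remainder 0
7944 ÷ 2 = 3972 remainder 0
3972 ÷ 2 = 1986 remainder 0
1986 ÷ 2 = 993 remainder 0
993 ÷ 2 = 496 remainder 1
496 ÷ 2 = 248 remainder 0
248 ÷ 2 = 124 remainder 0
124 ÷ 2 = 62 remainder 0
62 ÷ 2 = 31 remainder 0
31 ÷ 2 = 15 remainder 1
15 ÷ 2 = 7 remainder 1
7 ÷ 2 = 3 remainder 1
3 ÷ 2 = 1 remainder 1
1 ÷ 2 = 0 remainder 1
Reading remainders bottom-up:
= 111110000100001


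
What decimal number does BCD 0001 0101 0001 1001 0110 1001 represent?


Each 4-bit group → digit:
  0001 → 1
  0101 → 5
  0001 → 1
  1001 → 9
  0110 → 6
  1001 → 9
= 151969


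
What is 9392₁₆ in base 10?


Positional values:
Position 0: 2 × 16^0 = 2 × 1 = 2
Position 1: 9 × 16^1 = 9 × 16 = 144
Position 2: 3 × 16^2 = 3 × 256 = 768
Position 3: 9 × 16^3 = 9 × 4096 = 36864
Sum = 2 + 144 + 768 + 36864
= 37778


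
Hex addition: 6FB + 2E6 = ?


Align and add column by column (LSB to MSB, each column mod 16 with carry):
  06FB
+ 02E6
  ----
  col 0: B(11) + 6(6) + 0 (carry in) = 17 → 1(1), carry out 1
  col 1: F(15) + E(14) + 1 (carry in) = 30 → E(14), carry out 1
  col 2: 6(6) + 2(2) + 1 (carry in) = 9 → 9(9), carry out 0
  col 3: 0(0) + 0(0) + 0 (carry in) = 0 → 0(0), carry out 0
Reading digits MSB→LSB: 09E1
Strip leading zeros: 9E1
= 0x9E1


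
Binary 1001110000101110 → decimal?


Positional values:
Bit 1: 1 × 2^1 = 2
Bit 2: 1 × 2^2 = 4
Bit 3: 1 × 2^3 = 8
Bit 5: 1 × 2^5 = 32
Bit 10: 1 × 2^10 = 1024
Bit 11: 1 × 2^11 = 2048
Bit 12: 1 × 2^12 = 4096
Bit 15: 1 × 2^15 = 32768
Sum = 2 + 4 + 8 + 32 + 1024 + 2048 + 4096 + 32768
= 39982


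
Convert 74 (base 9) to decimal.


Positional values (base 9):
  4 × 9^0 = 4 × 1 = 4
  7 × 9^1 = 7 × 9 = 63
Sum = 4 + 63
= 67


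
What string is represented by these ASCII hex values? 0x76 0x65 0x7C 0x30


Codes (hex): 0x76 0x65 0x7C 0x30
Per-code ASCII lookup:
  0x76 = 118  (range 97-122: lowercase, 118 - 97 = 21) → 'v'
  0x65 = 101  (range 97-122: lowercase, 101 - 97 = 4) → 'e'
  0x7C = 124  (special character) → '|'
  0x30 = 48  (range 48-57: digits, 48 - 48 = 0) → '0'
= 've|0'


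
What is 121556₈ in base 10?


Positional values:
Position 0: 6 × 8^0 = 6
Position 1: 5 × 8^1 = 40
Position 2: 5 × 8^2 = 320
Position 3: 1 × 8^3 = 512
Position 4: 2 × 8^4 = 8192
Position 5: 1 × 8^5 = 32768
Sum = 6 + 40 + 320 + 512 + 8192 + 32768
= 41838


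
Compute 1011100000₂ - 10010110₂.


Align and subtract column by column (LSB to MSB, borrowing when needed):
  1011100000
- 0010010110
  ----------
  col 0: (0 - 0 borrow-in) - 0 → 0 - 0 = 0, borrow out 0
  col 1: (0 - 0 borrow-in) - 1 → borrow from next column: (0+2) - 1 = 1, borrow out 1
  col 2: (0 - 1 borrow-in) - 1 → borrow from next column: (-1+2) - 1 = 0, borrow out 1
  col 3: (0 - 1 borrow-in) - 0 → borrow from next column: (-1+2) - 0 = 1, borrow out 1
  col 4: (0 - 1 borrow-in) - 1 → borrow from next column: (-1+2) - 1 = 0, borrow out 1
  col 5: (1 - 1 borrow-in) - 0 → 0 - 0 = 0, borrow out 0
  col 6: (1 - 0 borrow-in) - 0 → 1 - 0 = 1, borrow out 0
  col 7: (1 - 0 borrow-in) - 1 → 1 - 1 = 0, borrow out 0
  col 8: (0 - 0 borrow-in) - 0 → 0 - 0 = 0, borrow out 0
  col 9: (1 - 0 borrow-in) - 0 → 1 - 0 = 1, borrow out 0
Reading bits MSB→LSB: 1001001010
Strip leading zeros: 1001001010
= 1001001010


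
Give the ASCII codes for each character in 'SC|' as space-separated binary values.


String: 'SC|'  (3 characters)
Per-character ASCII lookup:
  'S': uppercase starts at 65: 'S' = 65 + 18 = 83 → 1010011
  'C': uppercase starts at 65: 'C' = 65 + 2 = 67 → 1000011
  '|': special character: '|' = 124 → 1111100
= 1010011 1000011 1111100


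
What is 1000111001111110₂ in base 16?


Group into 4-bit nibbles: 1000111001111110
  1000 = 8
  1110 = E
  0111 = 7
  1110 = E
= 0x8E7E


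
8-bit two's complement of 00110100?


Original: 00110100
Step 1 - Invert all bits: 11001011
Step 2 - Add 1: 11001011 + 1
= 11001100 (represents -52)


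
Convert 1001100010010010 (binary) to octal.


Group into 3-bit groups: 001001100010010010
  001 = 1
  001 = 1
  100 = 4
  010 = 2
  010 = 2
  010 = 2
= 0o114222


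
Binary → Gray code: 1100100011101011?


Binary: 1100100011101011
Gray code: G = B XOR (B >> 1)
B >> 1 = 0110010001110101
1100100011101011 XOR 0110010001110101:
  1 XOR 0 = 1
  1 XOR 1 = 0
  0 XOR 1 = 1
  0 XOR 0 = 0
  1 XOR 0 = 1
  0 XOR 1 = 1
  0 XOR 0 = 0
  0 XOR 0 = 0
  1 XOR 0 = 1
  1 XOR 1 = 0
  1 XOR 1 = 0
  0 XOR 1 = 1
  1 XOR 0 = 1
  0 XOR 1 = 1
  1 XOR 0 = 1
  1 XOR 1 = 0
= 1010110010011110


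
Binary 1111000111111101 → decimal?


Positional values:
Bit 0: 1 × 2^0 = 1
Bit 2: 1 × 2^2 = 4
Bit 3: 1 × 2^3 = 8
Bit 4: 1 × 2^4 = 16
Bit 5: 1 × 2^5 = 32
Bit 6: 1 × 2^6 = 64
Bit 7: 1 × 2^7 = 128
Bit 8: 1 × 2^8 = 256
Bit 12: 1 × 2^12 = 4096
Bit 13: 1 × 2^13 = 8192
Bit 14: 1 × 2^14 = 16384
Bit 15: 1 × 2^15 = 32768
Sum = 1 + 4 + 8 + 16 + 32 + 64 + 128 + 256 + 4096 + 8192 + 16384 + 32768
= 61949


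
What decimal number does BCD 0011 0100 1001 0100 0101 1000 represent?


Each 4-bit group → digit:
  0011 → 3
  0100 → 4
  1001 → 9
  0100 → 4
  0101 → 5
  1000 → 8
= 349458


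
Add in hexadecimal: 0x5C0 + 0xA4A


Align and add column by column (LSB to MSB, each column mod 16 with carry):
  05C0
+ 0A4A
  ----
  col 0: 0(0) + A(10) + 0 (carry in) = 10 → A(10), carry out 0
  col 1: C(12) + 4(4) + 0 (carry in) = 16 → 0(0), carry out 1
  col 2: 5(5) + A(10) + 1 (carry in) = 16 → 0(0), carry out 1
  col 3: 0(0) + 0(0) + 1 (carry in) = 1 → 1(1), carry out 0
Reading digits MSB→LSB: 100A
Strip leading zeros: 100A
= 0x100A


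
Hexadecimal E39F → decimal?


Positional values:
Position 0: F × 16^0 = 15 × 1 = 15
Position 1: 9 × 16^1 = 9 × 16 = 144
Position 2: 3 × 16^2 = 3 × 256 = 768
Position 3: E × 16^3 = 14 × 4096 = 57344
Sum = 15 + 144 + 768 + 57344
= 58271


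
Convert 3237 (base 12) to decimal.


Positional values (base 12):
  7 × 12^0 = 7 × 1 = 7
  3 × 12^1 = 3 × 12 = 36
  2 × 12^2 = 2 × 144 = 288
  3 × 12^3 = 3 × 1728 = 5184
Sum = 7 + 36 + 288 + 5184
= 5515


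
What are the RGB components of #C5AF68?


Hex: #C5AF68
R = C5₁₆ = 197
G = AF₁₆ = 175
B = 68₁₆ = 104
= RGB(197, 175, 104)


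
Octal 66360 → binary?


Each octal digit → 3 binary bits:
  6 = 110
  6 = 110
  3 = 011
  6 = 110
  0 = 000
Concatenate: 110 110 011 110 000
= 110110011110000


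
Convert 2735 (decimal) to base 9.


Divide by 9 repeatedly:
2735 ÷ 9 = 303 remainder 8
303 ÷ 9 = 33 remainder 6
33 ÷ 9 = 3 remainder 6
3 ÷ 9 = 0 remainder 3
Reading remainders bottom-up:
= 3668


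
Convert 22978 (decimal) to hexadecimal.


Divide by 16 repeatedly:
22978 ÷ 16 = 1436 remainder 2 (2)
1436 ÷ 16 = 89 remainder 12 (C)
89 ÷ 16 = 5 remainder 9 (9)
5 ÷ 16 = 0 remainder 5 (5)
Reading remainders bottom-up:
= 0x59C2


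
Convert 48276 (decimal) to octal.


Divide by 8 repeatedly:
48276 ÷ 8 = 6034 remainder 4
6034 ÷ 8 = 754 remainder 2
754 ÷ 8 = 94 remainder 2
94 ÷ 8 = 11 remainder 6
11 ÷ 8 = 1 remainder 3
1 ÷ 8 = 0 remainder 1
Reading remainders bottom-up:
= 0o136224


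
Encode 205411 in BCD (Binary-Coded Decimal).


Each digit → 4-bit binary:
  2 → 0010
  0 → 0000
  5 → 0101
  4 → 0100
  1 → 0001
  1 → 0001
= 0010 0000 0101 0100 0001 0001


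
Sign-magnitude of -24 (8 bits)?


Sign bit: 1 (negative)
Magnitude: 24 = 0011000
= 10011000


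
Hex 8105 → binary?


Each hex digit → 4 binary bits:
  8 = 1000
  1 = 0001
  0 = 0000
  5 = 0101
Concatenate: 1000 0001 0000 0101
= 1000000100000101


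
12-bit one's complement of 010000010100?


Original: 010000010100
Invert all bits:
  bit 0: 0 → 1
  bit 1: 1 → 0
  bit 2: 0 → 1
  bit 3: 0 → 1
  bit 4: 0 → 1
  bit 5: 0 → 1
  bit 6: 0 → 1
  bit 7: 1 → 0
  bit 8: 0 → 1
  bit 9: 1 → 0
  bit 10: 0 → 1
  bit 11: 0 → 1
= 101111101011


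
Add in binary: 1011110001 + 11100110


Align and add column by column (LSB to MSB, carry propagating):
  01011110001
+ 00011100110
  -----------
  col 0: 1 + 0 + 0 (carry in) = 1 → bit 1, carry out 0
  col 1: 0 + 1 + 0 (carry in) = 1 → bit 1, carry out 0
  col 2: 0 + 1 + 0 (carry in) = 1 → bit 1, carry out 0
  col 3: 0 + 0 + 0 (carry in) = 0 → bit 0, carry out 0
  col 4: 1 + 0 + 0 (carry in) = 1 → bit 1, carry out 0
  col 5: 1 + 1 + 0 (carry in) = 2 → bit 0, carry out 1
  col 6: 1 + 1 + 1 (carry in) = 3 → bit 1, carry out 1
  col 7: 1 + 1 + 1 (carry in) = 3 → bit 1, carry out 1
  col 8: 0 + 0 + 1 (carry in) = 1 → bit 1, carry out 0
  col 9: 1 + 0 + 0 (carry in) = 1 → bit 1, carry out 0
  col 10: 0 + 0 + 0 (carry in) = 0 → bit 0, carry out 0
Reading bits MSB→LSB: 01111010111
Strip leading zeros: 1111010111
= 1111010111


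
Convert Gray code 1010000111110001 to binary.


Gray code: 1010000111110001
MSB stays the same: 1
Each subsequent bit = prev_binary XOR current_gray:
  B[1] = 1 XOR 0 = 1
  B[2] = 1 XOR 1 = 0
  B[3] = 0 XOR 0 = 0
  B[4] = 0 XOR 0 = 0
  B[5] = 0 XOR 0 = 0
  B[6] = 0 XOR 0 = 0
  B[7] = 0 XOR 1 = 1
  B[8] = 1 XOR 1 = 0
  B[9] = 0 XOR 1 = 1
  B[10] = 1 XOR 1 = 0
  B[11] = 0 XOR 1 = 1
  B[12] = 1 XOR 0 = 1
  B[13] = 1 XOR 0 = 1
  B[14] = 1 XOR 0 = 1
  B[15] = 1 XOR 1 = 0
= 1100000101011110 (49502 decimal)


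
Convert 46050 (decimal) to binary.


Divide by 2 repeatedly:
46050 ÷ 2 = 23025 remainder 0
23025 ÷ 2 = 11512 remainder 1
11512 ÷ 2 = 5756 remainder 0
5756 ÷ 2 = 2878 remainder 0
2878 ÷ 2 = 1439 remainder 0
1439 ÷ 2 = 719 remainder 1
719 ÷ 2 = 359 remainder 1
359 ÷ 2 = 179 remainder 1
179 ÷ 2 = 89 remainder 1
89 ÷ 2 = 44 remainder 1
44 ÷ 2 = 22 remainder 0
22 ÷ 2 = 11 remainder 0
11 ÷ 2 = 5 remainder 1
5 ÷ 2 = 2 remainder 1
2 ÷ 2 = 1 remainder 0
1 ÷ 2 = 0 remainder 1
Reading remainders bottom-up:
= 1011001111100010


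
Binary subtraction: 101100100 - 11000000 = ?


Align and subtract column by column (LSB to MSB, borrowing when needed):
  101100100
- 011000000
  ---------
  col 0: (0 - 0 borrow-in) - 0 → 0 - 0 = 0, borrow out 0
  col 1: (0 - 0 borrow-in) - 0 → 0 - 0 = 0, borrow out 0
  col 2: (1 - 0 borrow-in) - 0 → 1 - 0 = 1, borrow out 0
  col 3: (0 - 0 borrow-in) - 0 → 0 - 0 = 0, borrow out 0
  col 4: (0 - 0 borrow-in) - 0 → 0 - 0 = 0, borrow out 0
  col 5: (1 - 0 borrow-in) - 0 → 1 - 0 = 1, borrow out 0
  col 6: (1 - 0 borrow-in) - 1 → 1 - 1 = 0, borrow out 0
  col 7: (0 - 0 borrow-in) - 1 → borrow from next column: (0+2) - 1 = 1, borrow out 1
  col 8: (1 - 1 borrow-in) - 0 → 0 - 0 = 0, borrow out 0
Reading bits MSB→LSB: 010100100
Strip leading zeros: 10100100
= 10100100


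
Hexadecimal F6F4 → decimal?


Positional values:
Position 0: 4 × 16^0 = 4 × 1 = 4
Position 1: F × 16^1 = 15 × 16 = 240
Position 2: 6 × 16^2 = 6 × 256 = 1536
Position 3: F × 16^3 = 15 × 4096 = 61440
Sum = 4 + 240 + 1536 + 61440
= 63220


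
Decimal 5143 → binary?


Divide by 2 repeatedly:
5143 ÷ 2 = 2571 remainder 1
2571 ÷ 2 = 1285 remainder 1
1285 ÷ 2 = 642 remainder 1
642 ÷ 2 = 321 remainder 0
321 ÷ 2 = 160 remainder 1
160 ÷ 2 = 80 remainder 0
80 ÷ 2 = 40 remainder 0
40 ÷ 2 = 20 remainder 0
20 ÷ 2 = 10 remainder 0
10 ÷ 2 = 5 remainder 0
5 ÷ 2 = 2 remainder 1
2 ÷ 2 = 1 remainder 0
1 ÷ 2 = 0 remainder 1
Reading remainders bottom-up:
= 1010000010111


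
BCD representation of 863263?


Each digit → 4-bit binary:
  8 → 1000
  6 → 0110
  3 → 0011
  2 → 0010
  6 → 0110
  3 → 0011
= 1000 0110 0011 0010 0110 0011


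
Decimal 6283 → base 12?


Divide by 12 repeatedly:
6283 ÷ 12 = 523 remainder 7
523 ÷ 12 = 43 remainder 7
43 ÷ 12 = 3 remainder 7
3 ÷ 12 = 0 remainder 3
Reading remainders bottom-up:
= 3777


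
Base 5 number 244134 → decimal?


Positional values (base 5):
  4 × 5^0 = 4 × 1 = 4
  3 × 5^1 = 3 × 5 = 15
  1 × 5^2 = 1 × 25 = 25
  4 × 5^3 = 4 × 125 = 500
  4 × 5^4 = 4 × 625 = 2500
  2 × 5^5 = 2 × 3125 = 6250
Sum = 4 + 15 + 25 + 500 + 2500 + 6250
= 9294


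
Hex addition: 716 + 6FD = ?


Align and add column by column (LSB to MSB, each column mod 16 with carry):
  0716
+ 06FD
  ----
  col 0: 6(6) + D(13) + 0 (carry in) = 19 → 3(3), carry out 1
  col 1: 1(1) + F(15) + 1 (carry in) = 17 → 1(1), carry out 1
  col 2: 7(7) + 6(6) + 1 (carry in) = 14 → E(14), carry out 0
  col 3: 0(0) + 0(0) + 0 (carry in) = 0 → 0(0), carry out 0
Reading digits MSB→LSB: 0E13
Strip leading zeros: E13
= 0xE13


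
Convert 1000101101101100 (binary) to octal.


Group into 3-bit groups: 001000101101101100
  001 = 1
  000 = 0
  101 = 5
  101 = 5
  101 = 5
  100 = 4
= 0o105554


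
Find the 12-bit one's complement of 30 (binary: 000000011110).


Original: 000000011110
Invert all bits:
  bit 0: 0 → 1
  bit 1: 0 → 1
  bit 2: 0 → 1
  bit 3: 0 → 1
  bit 4: 0 → 1
  bit 5: 0 → 1
  bit 6: 0 → 1
  bit 7: 1 → 0
  bit 8: 1 → 0
  bit 9: 1 → 0
  bit 10: 1 → 0
  bit 11: 0 → 1
= 111111100001


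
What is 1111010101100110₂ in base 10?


Positional values:
Bit 1: 1 × 2^1 = 2
Bit 2: 1 × 2^2 = 4
Bit 5: 1 × 2^5 = 32
Bit 6: 1 × 2^6 = 64
Bit 8: 1 × 2^8 = 256
Bit 10: 1 × 2^10 = 1024
Bit 12: 1 × 2^12 = 4096
Bit 13: 1 × 2^13 = 8192
Bit 14: 1 × 2^14 = 16384
Bit 15: 1 × 2^15 = 32768
Sum = 2 + 4 + 32 + 64 + 256 + 1024 + 4096 + 8192 + 16384 + 32768
= 62822


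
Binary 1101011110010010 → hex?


Group into 4-bit nibbles: 1101011110010010
  1101 = D
  0111 = 7
  1001 = 9
  0010 = 2
= 0xD792


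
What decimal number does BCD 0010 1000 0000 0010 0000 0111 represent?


Each 4-bit group → digit:
  0010 → 2
  1000 → 8
  0000 → 0
  0010 → 2
  0000 → 0
  0111 → 7
= 280207


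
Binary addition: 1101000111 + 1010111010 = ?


Align and add column by column (LSB to MSB, carry propagating):
  01101000111
+ 01010111010
  -----------
  col 0: 1 + 0 + 0 (carry in) = 1 → bit 1, carry out 0
  col 1: 1 + 1 + 0 (carry in) = 2 → bit 0, carry out 1
  col 2: 1 + 0 + 1 (carry in) = 2 → bit 0, carry out 1
  col 3: 0 + 1 + 1 (carry in) = 2 → bit 0, carry out 1
  col 4: 0 + 1 + 1 (carry in) = 2 → bit 0, carry out 1
  col 5: 0 + 1 + 1 (carry in) = 2 → bit 0, carry out 1
  col 6: 1 + 0 + 1 (carry in) = 2 → bit 0, carry out 1
  col 7: 0 + 1 + 1 (carry in) = 2 → bit 0, carry out 1
  col 8: 1 + 0 + 1 (carry in) = 2 → bit 0, carry out 1
  col 9: 1 + 1 + 1 (carry in) = 3 → bit 1, carry out 1
  col 10: 0 + 0 + 1 (carry in) = 1 → bit 1, carry out 0
Reading bits MSB→LSB: 11000000001
Strip leading zeros: 11000000001
= 11000000001


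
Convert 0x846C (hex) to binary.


Each hex digit → 4 binary bits:
  8 = 1000
  4 = 0100
  6 = 0110
  C = 1100
Concatenate: 1000 0100 0110 1100
= 1000010001101100


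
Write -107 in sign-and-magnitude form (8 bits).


Sign bit: 1 (negative)
Magnitude: 107 = 1101011
= 11101011


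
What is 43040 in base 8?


Divide by 8 repeatedly:
43040 ÷ 8 = 5380 remainder 0
5380 ÷ 8 = 672 remainder 4
672 ÷ 8 = 84 remainder 0
84 ÷ 8 = 10 remainder 4
10 ÷ 8 = 1 remainder 2
1 ÷ 8 = 0 remainder 1
Reading remainders bottom-up:
= 0o124040


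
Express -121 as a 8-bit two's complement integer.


Original: 01111001
Step 1 - Invert all bits: 10000110
Step 2 - Add 1: 10000110 + 1
= 10000111 (represents -121)


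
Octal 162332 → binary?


Each octal digit → 3 binary bits:
  1 = 001
  6 = 110
  2 = 010
  3 = 011
  3 = 011
  2 = 010
Concatenate: 001 110 010 011 011 010
= 001110010011011010


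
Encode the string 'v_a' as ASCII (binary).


String: 'v_a'  (3 characters)
Per-character ASCII lookup:
  'v': lowercase starts at 97: 'v' = 97 + 21 = 118 → 1110110
  '_': special character: '_' = 95 → 1011111
  'a': lowercase starts at 97: 'a' = 97 + 0 = 97 → 1100001
= 1110110 1011111 1100001


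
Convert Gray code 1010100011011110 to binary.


Gray code: 1010100011011110
MSB stays the same: 1
Each subsequent bit = prev_binary XOR current_gray:
  B[1] = 1 XOR 0 = 1
  B[2] = 1 XOR 1 = 0
  B[3] = 0 XOR 0 = 0
  B[4] = 0 XOR 1 = 1
  B[5] = 1 XOR 0 = 1
  B[6] = 1 XOR 0 = 1
  B[7] = 1 XOR 0 = 1
  B[8] = 1 XOR 1 = 0
  B[9] = 0 XOR 1 = 1
  B[10] = 1 XOR 0 = 1
  B[11] = 1 XOR 1 = 0
  B[12] = 0 XOR 1 = 1
  B[13] = 1 XOR 1 = 0
  B[14] = 0 XOR 1 = 1
  B[15] = 1 XOR 0 = 1
= 1100111101101011 (53099 decimal)


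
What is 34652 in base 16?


Divide by 16 repeatedly:
34652 ÷ 16 = 2165 remainder 12 (C)
2165 ÷ 16 = 135 remainder 5 (5)
135 ÷ 16 = 8 remainder 7 (7)
8 ÷ 16 = 0 remainder 8 (8)
Reading remainders bottom-up:
= 0x875C


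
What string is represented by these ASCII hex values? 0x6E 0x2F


Codes (hex): 0x6E 0x2F
Per-code ASCII lookup:
  0x6E = 110  (range 97-122: lowercase, 110 - 97 = 13) → 'n'
  0x2F = 47  (special character) → '/'
= 'n/'


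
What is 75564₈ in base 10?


Positional values:
Position 0: 4 × 8^0 = 4
Position 1: 6 × 8^1 = 48
Position 2: 5 × 8^2 = 320
Position 3: 5 × 8^3 = 2560
Position 4: 7 × 8^4 = 28672
Sum = 4 + 48 + 320 + 2560 + 28672
= 31604


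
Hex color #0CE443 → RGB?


Hex: #0CE443
R = 0C₁₆ = 12
G = E4₁₆ = 228
B = 43₁₆ = 67
= RGB(12, 228, 67)


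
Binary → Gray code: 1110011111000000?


Binary: 1110011111000000
Gray code: G = B XOR (B >> 1)
B >> 1 = 0111001111100000
1110011111000000 XOR 0111001111100000:
  1 XOR 0 = 1
  1 XOR 1 = 0
  1 XOR 1 = 0
  0 XOR 1 = 1
  0 XOR 0 = 0
  1 XOR 0 = 1
  1 XOR 1 = 0
  1 XOR 1 = 0
  1 XOR 1 = 0
  1 XOR 1 = 0
  0 XOR 1 = 1
  0 XOR 0 = 0
  0 XOR 0 = 0
  0 XOR 0 = 0
  0 XOR 0 = 0
  0 XOR 0 = 0
= 1001010000100000


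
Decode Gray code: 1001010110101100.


Gray code: 1001010110101100
MSB stays the same: 1
Each subsequent bit = prev_binary XOR current_gray:
  B[1] = 1 XOR 0 = 1
  B[2] = 1 XOR 0 = 1
  B[3] = 1 XOR 1 = 0
  B[4] = 0 XOR 0 = 0
  B[5] = 0 XOR 1 = 1
  B[6] = 1 XOR 0 = 1
  B[7] = 1 XOR 1 = 0
  B[8] = 0 XOR 1 = 1
  B[9] = 1 XOR 0 = 1
  B[10] = 1 XOR 1 = 0
  B[11] = 0 XOR 0 = 0
  B[12] = 0 XOR 1 = 1
  B[13] = 1 XOR 1 = 0
  B[14] = 0 XOR 0 = 0
  B[15] = 0 XOR 0 = 0
= 1110011011001000 (59080 decimal)


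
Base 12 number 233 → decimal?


Positional values (base 12):
  3 × 12^0 = 3 × 1 = 3
  3 × 12^1 = 3 × 12 = 36
  2 × 12^2 = 2 × 144 = 288
Sum = 3 + 36 + 288
= 327


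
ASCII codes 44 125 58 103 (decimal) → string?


Codes (decimal): 44 125 58 103
Per-code ASCII lookup:
  44  (special character) → ','
  125  (special character) → '}'
  58  (special character) → ':'
  103  (range 97-122: lowercase, 103 - 97 = 6) → 'g'
= ',}:g'


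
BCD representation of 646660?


Each digit → 4-bit binary:
  6 → 0110
  4 → 0100
  6 → 0110
  6 → 0110
  6 → 0110
  0 → 0000
= 0110 0100 0110 0110 0110 0000


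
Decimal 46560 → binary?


Divide by 2 repeatedly:
46560 ÷ 2 = 23280 remainder 0
23280 ÷ 2 = 11640 remainder 0
11640 ÷ 2 = 5820 remainder 0
5820 ÷ 2 = 2910 remainder 0
2910 ÷ 2 = 1455 remainder 0
1455 ÷ 2 = 727 remainder 1
727 ÷ 2 = 363 remainder 1
363 ÷ 2 = 181 remainder 1
181 ÷ 2 = 90 remainder 1
90 ÷ 2 = 45 remainder 0
45 ÷ 2 = 22 remainder 1
22 ÷ 2 = 11 remainder 0
11 ÷ 2 = 5 remainder 1
5 ÷ 2 = 2 remainder 1
2 ÷ 2 = 1 remainder 0
1 ÷ 2 = 0 remainder 1
Reading remainders bottom-up:
= 1011010111100000


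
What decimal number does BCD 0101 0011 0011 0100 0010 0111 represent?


Each 4-bit group → digit:
  0101 → 5
  0011 → 3
  0011 → 3
  0100 → 4
  0010 → 2
  0111 → 7
= 533427


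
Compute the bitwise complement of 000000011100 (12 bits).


Original: 000000011100
Invert all bits:
  bit 0: 0 → 1
  bit 1: 0 → 1
  bit 2: 0 → 1
  bit 3: 0 → 1
  bit 4: 0 → 1
  bit 5: 0 → 1
  bit 6: 0 → 1
  bit 7: 1 → 0
  bit 8: 1 → 0
  bit 9: 1 → 0
  bit 10: 0 → 1
  bit 11: 0 → 1
= 111111100011


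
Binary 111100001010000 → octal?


Group into 3-bit groups: 111100001010000
  111 = 7
  100 = 4
  001 = 1
  010 = 2
  000 = 0
= 0o74120


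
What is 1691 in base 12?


Divide by 12 repeatedly:
1691 ÷ 12 = 140 remainder 11
140 ÷ 12 = 11 remainder 8
11 ÷ 12 = 0 remainder 11
Reading remainders bottom-up:
= B8B


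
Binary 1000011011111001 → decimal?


Positional values:
Bit 0: 1 × 2^0 = 1
Bit 3: 1 × 2^3 = 8
Bit 4: 1 × 2^4 = 16
Bit 5: 1 × 2^5 = 32
Bit 6: 1 × 2^6 = 64
Bit 7: 1 × 2^7 = 128
Bit 9: 1 × 2^9 = 512
Bit 10: 1 × 2^10 = 1024
Bit 15: 1 × 2^15 = 32768
Sum = 1 + 8 + 16 + 32 + 64 + 128 + 512 + 1024 + 32768
= 34553


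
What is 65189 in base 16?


Divide by 16 repeatedly:
65189 ÷ 16 = 4074 remainder 5 (5)
4074 ÷ 16 = 254 remainder 10 (A)
254 ÷ 16 = 15 remainder 14 (E)
15 ÷ 16 = 0 remainder 15 (F)
Reading remainders bottom-up:
= 0xFEA5


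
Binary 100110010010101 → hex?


Group into 4-bit nibbles: 0100110010010101
  0100 = 4
  1100 = C
  1001 = 9
  0101 = 5
= 0x4C95


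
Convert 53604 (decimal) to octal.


Divide by 8 repeatedly:
53604 ÷ 8 = 6700 remainder 4
6700 ÷ 8 = 837 remainder 4
837 ÷ 8 = 104 remainder 5
104 ÷ 8 = 13 remainder 0
13 ÷ 8 = 1 remainder 5
1 ÷ 8 = 0 remainder 1
Reading remainders bottom-up:
= 0o150544


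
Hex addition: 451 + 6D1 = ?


Align and add column by column (LSB to MSB, each column mod 16 with carry):
  0451
+ 06D1
  ----
  col 0: 1(1) + 1(1) + 0 (carry in) = 2 → 2(2), carry out 0
  col 1: 5(5) + D(13) + 0 (carry in) = 18 → 2(2), carry out 1
  col 2: 4(4) + 6(6) + 1 (carry in) = 11 → B(11), carry out 0
  col 3: 0(0) + 0(0) + 0 (carry in) = 0 → 0(0), carry out 0
Reading digits MSB→LSB: 0B22
Strip leading zeros: B22
= 0xB22


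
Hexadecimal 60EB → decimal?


Positional values:
Position 0: B × 16^0 = 11 × 1 = 11
Position 1: E × 16^1 = 14 × 16 = 224
Position 2: 0 × 16^2 = 0 × 256 = 0
Position 3: 6 × 16^3 = 6 × 4096 = 24576
Sum = 11 + 224 + 0 + 24576
= 24811


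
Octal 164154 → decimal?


Positional values:
Position 0: 4 × 8^0 = 4
Position 1: 5 × 8^1 = 40
Position 2: 1 × 8^2 = 64
Position 3: 4 × 8^3 = 2048
Position 4: 6 × 8^4 = 24576
Position 5: 1 × 8^5 = 32768
Sum = 4 + 40 + 64 + 2048 + 24576 + 32768
= 59500


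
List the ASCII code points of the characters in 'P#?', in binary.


String: 'P#?'  (3 characters)
Per-character ASCII lookup:
  'P': uppercase starts at 65: 'P' = 65 + 15 = 80 → 1010000
  '#': special character: '#' = 35 → 100011
  '?': special character: '?' = 63 → 111111
= 1010000 100011 111111


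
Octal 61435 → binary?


Each octal digit → 3 binary bits:
  6 = 110
  1 = 001
  4 = 100
  3 = 011
  5 = 101
Concatenate: 110 001 100 011 101
= 110001100011101


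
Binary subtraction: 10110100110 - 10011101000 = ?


Align and subtract column by column (LSB to MSB, borrowing when needed):
  10110100110
- 10011101000
  -----------
  col 0: (0 - 0 borrow-in) - 0 → 0 - 0 = 0, borrow out 0
  col 1: (1 - 0 borrow-in) - 0 → 1 - 0 = 1, borrow out 0
  col 2: (1 - 0 borrow-in) - 0 → 1 - 0 = 1, borrow out 0
  col 3: (0 - 0 borrow-in) - 1 → borrow from next column: (0+2) - 1 = 1, borrow out 1
  col 4: (0 - 1 borrow-in) - 0 → borrow from next column: (-1+2) - 0 = 1, borrow out 1
  col 5: (1 - 1 borrow-in) - 1 → borrow from next column: (0+2) - 1 = 1, borrow out 1
  col 6: (0 - 1 borrow-in) - 1 → borrow from next column: (-1+2) - 1 = 0, borrow out 1
  col 7: (1 - 1 borrow-in) - 1 → borrow from next column: (0+2) - 1 = 1, borrow out 1
  col 8: (1 - 1 borrow-in) - 0 → 0 - 0 = 0, borrow out 0
  col 9: (0 - 0 borrow-in) - 0 → 0 - 0 = 0, borrow out 0
  col 10: (1 - 0 borrow-in) - 1 → 1 - 1 = 0, borrow out 0
Reading bits MSB→LSB: 00010111110
Strip leading zeros: 10111110
= 10111110


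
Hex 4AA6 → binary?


Each hex digit → 4 binary bits:
  4 = 0100
  A = 1010
  A = 1010
  6 = 0110
Concatenate: 0100 1010 1010 0110
= 0100101010100110


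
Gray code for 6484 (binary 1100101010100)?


Binary: 1100101010100
Gray code: G = B XOR (B >> 1)
B >> 1 = 0110010101010
1100101010100 XOR 0110010101010:
  1 XOR 0 = 1
  1 XOR 1 = 0
  0 XOR 1 = 1
  0 XOR 0 = 0
  1 XOR 0 = 1
  0 XOR 1 = 1
  1 XOR 0 = 1
  0 XOR 1 = 1
  1 XOR 0 = 1
  0 XOR 1 = 1
  1 XOR 0 = 1
  0 XOR 1 = 1
  0 XOR 0 = 0
= 1010111111110


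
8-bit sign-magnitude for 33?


Sign bit: 0 (positive)
Magnitude: 33 = 0100001
= 00100001


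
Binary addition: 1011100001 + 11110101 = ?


Align and add column by column (LSB to MSB, carry propagating):
  01011100001
+ 00011110101
  -----------
  col 0: 1 + 1 + 0 (carry in) = 2 → bit 0, carry out 1
  col 1: 0 + 0 + 1 (carry in) = 1 → bit 1, carry out 0
  col 2: 0 + 1 + 0 (carry in) = 1 → bit 1, carry out 0
  col 3: 0 + 0 + 0 (carry in) = 0 → bit 0, carry out 0
  col 4: 0 + 1 + 0 (carry in) = 1 → bit 1, carry out 0
  col 5: 1 + 1 + 0 (carry in) = 2 → bit 0, carry out 1
  col 6: 1 + 1 + 1 (carry in) = 3 → bit 1, carry out 1
  col 7: 1 + 1 + 1 (carry in) = 3 → bit 1, carry out 1
  col 8: 0 + 0 + 1 (carry in) = 1 → bit 1, carry out 0
  col 9: 1 + 0 + 0 (carry in) = 1 → bit 1, carry out 0
  col 10: 0 + 0 + 0 (carry in) = 0 → bit 0, carry out 0
Reading bits MSB→LSB: 01111010110
Strip leading zeros: 1111010110
= 1111010110


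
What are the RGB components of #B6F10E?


Hex: #B6F10E
R = B6₁₆ = 182
G = F1₁₆ = 241
B = 0E₁₆ = 14
= RGB(182, 241, 14)


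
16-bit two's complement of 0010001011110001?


Original: 0010001011110001
Step 1 - Invert all bits: 1101110100001110
Step 2 - Add 1: 1101110100001110 + 1
= 1101110100001111 (represents -8945)


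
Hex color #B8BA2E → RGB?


Hex: #B8BA2E
R = B8₁₆ = 184
G = BA₁₆ = 186
B = 2E₁₆ = 46
= RGB(184, 186, 46)


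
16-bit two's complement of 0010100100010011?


Original: 0010100100010011
Step 1 - Invert all bits: 1101011011101100
Step 2 - Add 1: 1101011011101100 + 1
= 1101011011101101 (represents -10515)


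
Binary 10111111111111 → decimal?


Positional values:
Bit 0: 1 × 2^0 = 1
Bit 1: 1 × 2^1 = 2
Bit 2: 1 × 2^2 = 4
Bit 3: 1 × 2^3 = 8
Bit 4: 1 × 2^4 = 16
Bit 5: 1 × 2^5 = 32
Bit 6: 1 × 2^6 = 64
Bit 7: 1 × 2^7 = 128
Bit 8: 1 × 2^8 = 256
Bit 9: 1 × 2^9 = 512
Bit 10: 1 × 2^10 = 1024
Bit 11: 1 × 2^11 = 2048
Bit 13: 1 × 2^13 = 8192
Sum = 1 + 2 + 4 + 8 + 16 + 32 + 64 + 128 + 256 + 512 + 1024 + 2048 + 8192
= 12287


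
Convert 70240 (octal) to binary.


Each octal digit → 3 binary bits:
  7 = 111
  0 = 000
  2 = 010
  4 = 100
  0 = 000
Concatenate: 111 000 010 100 000
= 111000010100000


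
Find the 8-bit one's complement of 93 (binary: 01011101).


Original: 01011101
Invert all bits:
  bit 0: 0 → 1
  bit 1: 1 → 0
  bit 2: 0 → 1
  bit 3: 1 → 0
  bit 4: 1 → 0
  bit 5: 1 → 0
  bit 6: 0 → 1
  bit 7: 1 → 0
= 10100010


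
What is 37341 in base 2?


Divide by 2 repeatedly:
37341 ÷ 2 = 18670 remainder 1
18670 ÷ 2 = 9335 remainder 0
9335 ÷ 2 = 4667 remainder 1
4667 ÷ 2 = 2333 remainder 1
2333 ÷ 2 = 1166 remainder 1
1166 ÷ 2 = 583 remainder 0
583 ÷ 2 = 291 remainder 1
291 ÷ 2 = 145 remainder 1
145 ÷ 2 = 72 remainder 1
72 ÷ 2 = 36 remainder 0
36 ÷ 2 = 18 remainder 0
18 ÷ 2 = 9 remainder 0
9 ÷ 2 = 4 remainder 1
4 ÷ 2 = 2 remainder 0
2 ÷ 2 = 1 remainder 0
1 ÷ 2 = 0 remainder 1
Reading remainders bottom-up:
= 1001000111011101


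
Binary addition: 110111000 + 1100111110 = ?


Align and add column by column (LSB to MSB, carry propagating):
  00110111000
+ 01100111110
  -----------
  col 0: 0 + 0 + 0 (carry in) = 0 → bit 0, carry out 0
  col 1: 0 + 1 + 0 (carry in) = 1 → bit 1, carry out 0
  col 2: 0 + 1 + 0 (carry in) = 1 → bit 1, carry out 0
  col 3: 1 + 1 + 0 (carry in) = 2 → bit 0, carry out 1
  col 4: 1 + 1 + 1 (carry in) = 3 → bit 1, carry out 1
  col 5: 1 + 1 + 1 (carry in) = 3 → bit 1, carry out 1
  col 6: 0 + 0 + 1 (carry in) = 1 → bit 1, carry out 0
  col 7: 1 + 0 + 0 (carry in) = 1 → bit 1, carry out 0
  col 8: 1 + 1 + 0 (carry in) = 2 → bit 0, carry out 1
  col 9: 0 + 1 + 1 (carry in) = 2 → bit 0, carry out 1
  col 10: 0 + 0 + 1 (carry in) = 1 → bit 1, carry out 0
Reading bits MSB→LSB: 10011110110
Strip leading zeros: 10011110110
= 10011110110


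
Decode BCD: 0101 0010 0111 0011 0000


Each 4-bit group → digit:
  0101 → 5
  0010 → 2
  0111 → 7
  0011 → 3
  0000 → 0
= 52730


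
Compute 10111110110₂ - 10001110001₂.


Align and subtract column by column (LSB to MSB, borrowing when needed):
  10111110110
- 10001110001
  -----------
  col 0: (0 - 0 borrow-in) - 1 → borrow from next column: (0+2) - 1 = 1, borrow out 1
  col 1: (1 - 1 borrow-in) - 0 → 0 - 0 = 0, borrow out 0
  col 2: (1 - 0 borrow-in) - 0 → 1 - 0 = 1, borrow out 0
  col 3: (0 - 0 borrow-in) - 0 → 0 - 0 = 0, borrow out 0
  col 4: (1 - 0 borrow-in) - 1 → 1 - 1 = 0, borrow out 0
  col 5: (1 - 0 borrow-in) - 1 → 1 - 1 = 0, borrow out 0
  col 6: (1 - 0 borrow-in) - 1 → 1 - 1 = 0, borrow out 0
  col 7: (1 - 0 borrow-in) - 0 → 1 - 0 = 1, borrow out 0
  col 8: (1 - 0 borrow-in) - 0 → 1 - 0 = 1, borrow out 0
  col 9: (0 - 0 borrow-in) - 0 → 0 - 0 = 0, borrow out 0
  col 10: (1 - 0 borrow-in) - 1 → 1 - 1 = 0, borrow out 0
Reading bits MSB→LSB: 00110000101
Strip leading zeros: 110000101
= 110000101


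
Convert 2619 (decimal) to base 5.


Divide by 5 repeatedly:
2619 ÷ 5 = 523 remainder 4
523 ÷ 5 = 104 remainder 3
104 ÷ 5 = 20 remainder 4
20 ÷ 5 = 4 remainder 0
4 ÷ 5 = 0 remainder 4
Reading remainders bottom-up:
= 40434


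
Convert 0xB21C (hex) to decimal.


Positional values:
Position 0: C × 16^0 = 12 × 1 = 12
Position 1: 1 × 16^1 = 1 × 16 = 16
Position 2: 2 × 16^2 = 2 × 256 = 512
Position 3: B × 16^3 = 11 × 4096 = 45056
Sum = 12 + 16 + 512 + 45056
= 45596


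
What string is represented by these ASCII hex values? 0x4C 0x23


Codes (hex): 0x4C 0x23
Per-code ASCII lookup:
  0x4C = 76  (range 65-90: uppercase, 76 - 65 = 11) → 'L'
  0x23 = 35  (special character) → '#'
= 'L#'


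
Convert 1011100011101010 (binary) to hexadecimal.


Group into 4-bit nibbles: 1011100011101010
  1011 = B
  1000 = 8
  1110 = E
  1010 = A
= 0xB8EA


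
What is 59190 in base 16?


Divide by 16 repeatedly:
59190 ÷ 16 = 3699 remainder 6 (6)
3699 ÷ 16 = 231 remainder 3 (3)
231 ÷ 16 = 14 remainder 7 (7)
14 ÷ 16 = 0 remainder 14 (E)
Reading remainders bottom-up:
= 0xE736


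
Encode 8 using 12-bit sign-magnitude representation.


Sign bit: 0 (positive)
Magnitude: 8 = 00000001000
= 000000001000


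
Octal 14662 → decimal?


Positional values:
Position 0: 2 × 8^0 = 2
Position 1: 6 × 8^1 = 48
Position 2: 6 × 8^2 = 384
Position 3: 4 × 8^3 = 2048
Position 4: 1 × 8^4 = 4096
Sum = 2 + 48 + 384 + 2048 + 4096
= 6578


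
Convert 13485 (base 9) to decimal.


Positional values (base 9):
  5 × 9^0 = 5 × 1 = 5
  8 × 9^1 = 8 × 9 = 72
  4 × 9^2 = 4 × 81 = 324
  3 × 9^3 = 3 × 729 = 2187
  1 × 9^4 = 1 × 6561 = 6561
Sum = 5 + 72 + 324 + 2187 + 6561
= 9149


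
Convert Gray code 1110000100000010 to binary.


Gray code: 1110000100000010
MSB stays the same: 1
Each subsequent bit = prev_binary XOR current_gray:
  B[1] = 1 XOR 1 = 0
  B[2] = 0 XOR 1 = 1
  B[3] = 1 XOR 0 = 1
  B[4] = 1 XOR 0 = 1
  B[5] = 1 XOR 0 = 1
  B[6] = 1 XOR 0 = 1
  B[7] = 1 XOR 1 = 0
  B[8] = 0 XOR 0 = 0
  B[9] = 0 XOR 0 = 0
  B[10] = 0 XOR 0 = 0
  B[11] = 0 XOR 0 = 0
  B[12] = 0 XOR 0 = 0
  B[13] = 0 XOR 0 = 0
  B[14] = 0 XOR 1 = 1
  B[15] = 1 XOR 0 = 1
= 1011111000000011 (48643 decimal)


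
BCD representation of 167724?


Each digit → 4-bit binary:
  1 → 0001
  6 → 0110
  7 → 0111
  7 → 0111
  2 → 0010
  4 → 0100
= 0001 0110 0111 0111 0010 0100


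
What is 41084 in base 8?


Divide by 8 repeatedly:
41084 ÷ 8 = 5135 remainder 4
5135 ÷ 8 = 641 remainder 7
641 ÷ 8 = 80 remainder 1
80 ÷ 8 = 10 remainder 0
10 ÷ 8 = 1 remainder 2
1 ÷ 8 = 0 remainder 1
Reading remainders bottom-up:
= 0o120174


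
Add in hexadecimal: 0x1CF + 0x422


Align and add column by column (LSB to MSB, each column mod 16 with carry):
  01CF
+ 0422
  ----
  col 0: F(15) + 2(2) + 0 (carry in) = 17 → 1(1), carry out 1
  col 1: C(12) + 2(2) + 1 (carry in) = 15 → F(15), carry out 0
  col 2: 1(1) + 4(4) + 0 (carry in) = 5 → 5(5), carry out 0
  col 3: 0(0) + 0(0) + 0 (carry in) = 0 → 0(0), carry out 0
Reading digits MSB→LSB: 05F1
Strip leading zeros: 5F1
= 0x5F1


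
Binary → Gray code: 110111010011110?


Binary: 110111010011110
Gray code: G = B XOR (B >> 1)
B >> 1 = 011011101001111
110111010011110 XOR 011011101001111:
  1 XOR 0 = 1
  1 XOR 1 = 0
  0 XOR 1 = 1
  1 XOR 0 = 1
  1 XOR 1 = 0
  1 XOR 1 = 0
  0 XOR 1 = 1
  1 XOR 0 = 1
  0 XOR 1 = 1
  0 XOR 0 = 0
  1 XOR 0 = 1
  1 XOR 1 = 0
  1 XOR 1 = 0
  1 XOR 1 = 0
  0 XOR 1 = 1
= 101100111010001


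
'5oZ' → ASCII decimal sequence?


String: '5oZ'  (3 characters)
Per-character ASCII lookup:
  '5': digits start at 48: '5' = 48 + 5 = 53
  'o': lowercase starts at 97: 'o' = 97 + 14 = 111
  'Z': uppercase starts at 65: 'Z' = 65 + 25 = 90
= 53 111 90


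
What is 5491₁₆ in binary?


Each hex digit → 4 binary bits:
  5 = 0101
  4 = 0100
  9 = 1001
  1 = 0001
Concatenate: 0101 0100 1001 0001
= 0101010010010001


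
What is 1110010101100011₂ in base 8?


Group into 3-bit groups: 001110010101100011
  001 = 1
  110 = 6
  010 = 2
  101 = 5
  100 = 4
  011 = 3
= 0o162543


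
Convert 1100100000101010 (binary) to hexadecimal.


Group into 4-bit nibbles: 1100100000101010
  1100 = C
  1000 = 8
  0010 = 2
  1010 = A
= 0xC82A


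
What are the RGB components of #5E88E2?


Hex: #5E88E2
R = 5E₁₆ = 94
G = 88₁₆ = 136
B = E2₁₆ = 226
= RGB(94, 136, 226)


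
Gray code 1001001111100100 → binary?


Gray code: 1001001111100100
MSB stays the same: 1
Each subsequent bit = prev_binary XOR current_gray:
  B[1] = 1 XOR 0 = 1
  B[2] = 1 XOR 0 = 1
  B[3] = 1 XOR 1 = 0
  B[4] = 0 XOR 0 = 0
  B[5] = 0 XOR 0 = 0
  B[6] = 0 XOR 1 = 1
  B[7] = 1 XOR 1 = 0
  B[8] = 0 XOR 1 = 1
  B[9] = 1 XOR 1 = 0
  B[10] = 0 XOR 1 = 1
  B[11] = 1 XOR 0 = 1
  B[12] = 1 XOR 0 = 1
  B[13] = 1 XOR 1 = 0
  B[14] = 0 XOR 0 = 0
  B[15] = 0 XOR 0 = 0
= 1110001010111000 (58040 decimal)


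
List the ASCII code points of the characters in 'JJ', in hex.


String: 'JJ'  (2 characters)
Per-character ASCII lookup:
  'J': uppercase starts at 65: 'J' = 65 + 9 = 74 → 0x4A
  'J': uppercase starts at 65: 'J' = 65 + 9 = 74 → 0x4A
= 0x4A 0x4A


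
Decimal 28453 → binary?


Divide by 2 repeatedly:
28453 ÷ 2 = 14226 remainder 1
14226 ÷ 2 = 7113 remainder 0
7113 ÷ 2 = 3556 remainder 1
3556 ÷ 2 = 1778 remainder 0
1778 ÷ 2 = 889 remainder 0
889 ÷ 2 = 444 remainder 1
444 ÷ 2 = 222 remainder 0
222 ÷ 2 = 111 remainder 0
111 ÷ 2 = 55 remainder 1
55 ÷ 2 = 27 remainder 1
27 ÷ 2 = 13 remainder 1
13 ÷ 2 = 6 remainder 1
6 ÷ 2 = 3 remainder 0
3 ÷ 2 = 1 remainder 1
1 ÷ 2 = 0 remainder 1
Reading remainders bottom-up:
= 110111100100101


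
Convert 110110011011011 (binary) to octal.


Group into 3-bit groups: 110110011011011
  110 = 6
  110 = 6
  011 = 3
  011 = 3
  011 = 3
= 0o66333


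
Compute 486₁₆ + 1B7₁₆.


Align and add column by column (LSB to MSB, each column mod 16 with carry):
  0486
+ 01B7
  ----
  col 0: 6(6) + 7(7) + 0 (carry in) = 13 → D(13), carry out 0
  col 1: 8(8) + B(11) + 0 (carry in) = 19 → 3(3), carry out 1
  col 2: 4(4) + 1(1) + 1 (carry in) = 6 → 6(6), carry out 0
  col 3: 0(0) + 0(0) + 0 (carry in) = 0 → 0(0), carry out 0
Reading digits MSB→LSB: 063D
Strip leading zeros: 63D
= 0x63D


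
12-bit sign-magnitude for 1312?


Sign bit: 0 (positive)
Magnitude: 1312 = 10100100000
= 010100100000


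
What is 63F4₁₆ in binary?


Each hex digit → 4 binary bits:
  6 = 0110
  3 = 0011
  F = 1111
  4 = 0100
Concatenate: 0110 0011 1111 0100
= 0110001111110100


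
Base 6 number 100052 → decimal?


Positional values (base 6):
  2 × 6^0 = 2 × 1 = 2
  5 × 6^1 = 5 × 6 = 30
  0 × 6^2 = 0 × 36 = 0
  0 × 6^3 = 0 × 216 = 0
  0 × 6^4 = 0 × 1296 = 0
  1 × 6^5 = 1 × 7776 = 7776
Sum = 2 + 30 + 0 + 0 + 0 + 7776
= 7808


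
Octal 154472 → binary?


Each octal digit → 3 binary bits:
  1 = 001
  5 = 101
  4 = 100
  4 = 100
  7 = 111
  2 = 010
Concatenate: 001 101 100 100 111 010
= 001101100100111010


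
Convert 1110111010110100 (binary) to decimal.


Positional values:
Bit 2: 1 × 2^2 = 4
Bit 4: 1 × 2^4 = 16
Bit 5: 1 × 2^5 = 32
Bit 7: 1 × 2^7 = 128
Bit 9: 1 × 2^9 = 512
Bit 10: 1 × 2^10 = 1024
Bit 11: 1 × 2^11 = 2048
Bit 13: 1 × 2^13 = 8192
Bit 14: 1 × 2^14 = 16384
Bit 15: 1 × 2^15 = 32768
Sum = 4 + 16 + 32 + 128 + 512 + 1024 + 2048 + 8192 + 16384 + 32768
= 61108


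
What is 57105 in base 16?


Divide by 16 repeatedly:
57105 ÷ 16 = 3569 remainder 1 (1)
3569 ÷ 16 = 223 remainder 1 (1)
223 ÷ 16 = 13 remainder 15 (F)
13 ÷ 16 = 0 remainder 13 (D)
Reading remainders bottom-up:
= 0xDF11


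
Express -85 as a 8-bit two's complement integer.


Original: 01010101
Step 1 - Invert all bits: 10101010
Step 2 - Add 1: 10101010 + 1
= 10101011 (represents -85)


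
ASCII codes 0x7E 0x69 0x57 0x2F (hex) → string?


Codes (hex): 0x7E 0x69 0x57 0x2F
Per-code ASCII lookup:
  0x7E = 126  (special character) → '~'
  0x69 = 105  (range 97-122: lowercase, 105 - 97 = 8) → 'i'
  0x57 = 87  (range 65-90: uppercase, 87 - 65 = 22) → 'W'
  0x2F = 47  (special character) → '/'
= '~iW/'


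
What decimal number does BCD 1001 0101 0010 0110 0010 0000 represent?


Each 4-bit group → digit:
  1001 → 9
  0101 → 5
  0010 → 2
  0110 → 6
  0010 → 2
  0000 → 0
= 952620


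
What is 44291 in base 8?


Divide by 8 repeatedly:
44291 ÷ 8 = 5536 remainder 3
5536 ÷ 8 = 692 remainder 0
692 ÷ 8 = 86 remainder 4
86 ÷ 8 = 10 remainder 6
10 ÷ 8 = 1 remainder 2
1 ÷ 8 = 0 remainder 1
Reading remainders bottom-up:
= 0o126403


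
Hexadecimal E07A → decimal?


Positional values:
Position 0: A × 16^0 = 10 × 1 = 10
Position 1: 7 × 16^1 = 7 × 16 = 112
Position 2: 0 × 16^2 = 0 × 256 = 0
Position 3: E × 16^3 = 14 × 4096 = 57344
Sum = 10 + 112 + 0 + 57344
= 57466


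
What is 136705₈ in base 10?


Positional values:
Position 0: 5 × 8^0 = 5
Position 1: 0 × 8^1 = 0
Position 2: 7 × 8^2 = 448
Position 3: 6 × 8^3 = 3072
Position 4: 3 × 8^4 = 12288
Position 5: 1 × 8^5 = 32768
Sum = 5 + 0 + 448 + 3072 + 12288 + 32768
= 48581
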